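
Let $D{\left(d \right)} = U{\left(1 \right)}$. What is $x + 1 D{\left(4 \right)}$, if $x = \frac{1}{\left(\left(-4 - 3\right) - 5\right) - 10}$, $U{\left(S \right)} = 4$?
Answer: $\frac{87}{22} \approx 3.9545$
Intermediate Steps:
$D{\left(d \right)} = 4$
$x = - \frac{1}{22}$ ($x = \frac{1}{\left(-7 - 5\right) - 10} = \frac{1}{-12 - 10} = \frac{1}{-22} = - \frac{1}{22} \approx -0.045455$)
$x + 1 D{\left(4 \right)} = - \frac{1}{22} + 1 \cdot 4 = - \frac{1}{22} + 4 = \frac{87}{22}$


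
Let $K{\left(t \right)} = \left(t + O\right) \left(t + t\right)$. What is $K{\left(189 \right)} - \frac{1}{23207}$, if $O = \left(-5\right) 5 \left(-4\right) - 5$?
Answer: $\frac{2491317863}{23207} \approx 1.0735 \cdot 10^{5}$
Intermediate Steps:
$O = 95$ ($O = \left(-25\right) \left(-4\right) - 5 = 100 - 5 = 95$)
$K{\left(t \right)} = 2 t \left(95 + t\right)$ ($K{\left(t \right)} = \left(t + 95\right) \left(t + t\right) = \left(95 + t\right) 2 t = 2 t \left(95 + t\right)$)
$K{\left(189 \right)} - \frac{1}{23207} = 2 \cdot 189 \left(95 + 189\right) - \frac{1}{23207} = 2 \cdot 189 \cdot 284 - \frac{1}{23207} = 107352 - \frac{1}{23207} = \frac{2491317863}{23207}$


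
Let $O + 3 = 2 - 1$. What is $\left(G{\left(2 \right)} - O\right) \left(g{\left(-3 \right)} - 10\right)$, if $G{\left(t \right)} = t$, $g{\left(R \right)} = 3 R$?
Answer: $-76$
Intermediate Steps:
$O = -2$ ($O = -3 + \left(2 - 1\right) = -3 + 1 = -2$)
$\left(G{\left(2 \right)} - O\right) \left(g{\left(-3 \right)} - 10\right) = \left(2 - -2\right) \left(3 \left(-3\right) - 10\right) = \left(2 + 2\right) \left(-9 - 10\right) = 4 \left(-19\right) = -76$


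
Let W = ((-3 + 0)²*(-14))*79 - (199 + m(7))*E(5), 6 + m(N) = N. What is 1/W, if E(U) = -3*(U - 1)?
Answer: -1/7554 ≈ -0.00013238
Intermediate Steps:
m(N) = -6 + N
E(U) = 3 - 3*U (E(U) = -3*(-1 + U) = 3 - 3*U)
W = -7554 (W = ((-3 + 0)²*(-14))*79 - (199 + (-6 + 7))*(3 - 3*5) = ((-3)²*(-14))*79 - (199 + 1)*(3 - 15) = (9*(-14))*79 - 200*(-12) = -126*79 - 1*(-2400) = -9954 + 2400 = -7554)
1/W = 1/(-7554) = -1/7554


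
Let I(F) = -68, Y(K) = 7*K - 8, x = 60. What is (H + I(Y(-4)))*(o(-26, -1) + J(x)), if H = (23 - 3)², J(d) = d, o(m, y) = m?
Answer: 11288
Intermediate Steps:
Y(K) = -8 + 7*K
H = 400 (H = 20² = 400)
(H + I(Y(-4)))*(o(-26, -1) + J(x)) = (400 - 68)*(-26 + 60) = 332*34 = 11288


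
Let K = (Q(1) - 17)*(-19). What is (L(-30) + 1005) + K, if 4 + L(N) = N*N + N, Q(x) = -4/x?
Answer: 2270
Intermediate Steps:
L(N) = -4 + N + N² (L(N) = -4 + (N*N + N) = -4 + (N² + N) = -4 + (N + N²) = -4 + N + N²)
K = 399 (K = (-4/1 - 17)*(-19) = (-4*1 - 17)*(-19) = (-4 - 17)*(-19) = -21*(-19) = 399)
(L(-30) + 1005) + K = ((-4 - 30 + (-30)²) + 1005) + 399 = ((-4 - 30 + 900) + 1005) + 399 = (866 + 1005) + 399 = 1871 + 399 = 2270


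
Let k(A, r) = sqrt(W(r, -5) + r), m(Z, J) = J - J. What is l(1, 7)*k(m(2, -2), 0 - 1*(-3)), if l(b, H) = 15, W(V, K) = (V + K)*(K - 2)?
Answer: 15*sqrt(17) ≈ 61.847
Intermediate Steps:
W(V, K) = (-2 + K)*(K + V) (W(V, K) = (K + V)*(-2 + K) = (-2 + K)*(K + V))
m(Z, J) = 0
k(A, r) = sqrt(35 - 6*r) (k(A, r) = sqrt(((-5)**2 - 2*(-5) - 2*r - 5*r) + r) = sqrt((25 + 10 - 2*r - 5*r) + r) = sqrt((35 - 7*r) + r) = sqrt(35 - 6*r))
l(1, 7)*k(m(2, -2), 0 - 1*(-3)) = 15*sqrt(35 - 6*(0 - 1*(-3))) = 15*sqrt(35 - 6*(0 + 3)) = 15*sqrt(35 - 6*3) = 15*sqrt(35 - 18) = 15*sqrt(17)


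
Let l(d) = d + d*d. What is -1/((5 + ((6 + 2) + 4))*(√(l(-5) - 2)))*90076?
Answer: -45038*√2/51 ≈ -1248.9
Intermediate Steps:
l(d) = d + d²
-1/((5 + ((6 + 2) + 4))*(√(l(-5) - 2)))*90076 = -1/((5 + ((6 + 2) + 4))*(√(-5*(1 - 5) - 2)))*90076 = -1/((5 + (8 + 4))*(√(-5*(-4) - 2)))*90076 = -1/((5 + 12)*(√(20 - 2)))*90076 = -1/(17*(√18))*90076 = -1/(17*((3*√2)))*90076 = -(√2/6)/17*90076 = -√2/102*90076 = -45038*√2/51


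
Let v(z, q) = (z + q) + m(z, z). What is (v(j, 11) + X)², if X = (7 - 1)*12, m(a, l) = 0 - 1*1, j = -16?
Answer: 4356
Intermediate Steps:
m(a, l) = -1 (m(a, l) = 0 - 1 = -1)
v(z, q) = -1 + q + z (v(z, q) = (z + q) - 1 = (q + z) - 1 = -1 + q + z)
X = 72 (X = 6*12 = 72)
(v(j, 11) + X)² = ((-1 + 11 - 16) + 72)² = (-6 + 72)² = 66² = 4356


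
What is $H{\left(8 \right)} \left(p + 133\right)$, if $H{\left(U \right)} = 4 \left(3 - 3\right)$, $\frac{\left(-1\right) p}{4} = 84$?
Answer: $0$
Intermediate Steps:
$p = -336$ ($p = \left(-4\right) 84 = -336$)
$H{\left(U \right)} = 0$ ($H{\left(U \right)} = 4 \cdot 0 = 0$)
$H{\left(8 \right)} \left(p + 133\right) = 0 \left(-336 + 133\right) = 0 \left(-203\right) = 0$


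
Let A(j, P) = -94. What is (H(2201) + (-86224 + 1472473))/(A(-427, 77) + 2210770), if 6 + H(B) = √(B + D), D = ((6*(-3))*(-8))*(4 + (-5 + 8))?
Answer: 462081/736892 + √3209/2210676 ≈ 0.62709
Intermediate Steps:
D = 1008 (D = (-18*(-8))*(4 + 3) = 144*7 = 1008)
H(B) = -6 + √(1008 + B) (H(B) = -6 + √(B + 1008) = -6 + √(1008 + B))
(H(2201) + (-86224 + 1472473))/(A(-427, 77) + 2210770) = ((-6 + √(1008 + 2201)) + (-86224 + 1472473))/(-94 + 2210770) = ((-6 + √3209) + 1386249)/2210676 = (1386243 + √3209)*(1/2210676) = 462081/736892 + √3209/2210676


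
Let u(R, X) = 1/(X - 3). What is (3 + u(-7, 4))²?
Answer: 16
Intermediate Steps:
u(R, X) = 1/(-3 + X)
(3 + u(-7, 4))² = (3 + 1/(-3 + 4))² = (3 + 1/1)² = (3 + 1)² = 4² = 16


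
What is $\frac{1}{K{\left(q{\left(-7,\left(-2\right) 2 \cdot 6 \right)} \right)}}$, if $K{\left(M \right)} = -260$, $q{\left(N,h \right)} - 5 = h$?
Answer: $- \frac{1}{260} \approx -0.0038462$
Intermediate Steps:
$q{\left(N,h \right)} = 5 + h$
$\frac{1}{K{\left(q{\left(-7,\left(-2\right) 2 \cdot 6 \right)} \right)}} = \frac{1}{-260} = - \frac{1}{260}$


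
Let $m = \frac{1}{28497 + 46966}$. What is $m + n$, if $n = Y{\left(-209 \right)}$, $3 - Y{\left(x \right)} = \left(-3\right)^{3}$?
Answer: $\frac{2263891}{75463} \approx 30.0$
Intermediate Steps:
$Y{\left(x \right)} = 30$ ($Y{\left(x \right)} = 3 - \left(-3\right)^{3} = 3 - -27 = 3 + 27 = 30$)
$n = 30$
$m = \frac{1}{75463} \approx 1.3252 \cdot 10^{-5}$
$m + n = \frac{1}{75463} + 30 = \frac{2263891}{75463}$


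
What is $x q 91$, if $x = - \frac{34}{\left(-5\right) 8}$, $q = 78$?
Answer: $\frac{60333}{10} \approx 6033.3$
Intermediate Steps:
$x = \frac{17}{20}$ ($x = - \frac{34}{-40} = \left(-34\right) \left(- \frac{1}{40}\right) = \frac{17}{20} \approx 0.85$)
$x q 91 = \frac{17}{20} \cdot 78 \cdot 91 = \frac{663}{10} \cdot 91 = \frac{60333}{10}$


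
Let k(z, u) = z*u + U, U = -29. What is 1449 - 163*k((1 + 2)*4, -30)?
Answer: 64856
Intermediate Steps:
k(z, u) = -29 + u*z (k(z, u) = z*u - 29 = u*z - 29 = -29 + u*z)
1449 - 163*k((1 + 2)*4, -30) = 1449 - 163*(-29 - 30*(1 + 2)*4) = 1449 - 163*(-29 - 90*4) = 1449 - 163*(-29 - 30*12) = 1449 - 163*(-29 - 360) = 1449 - 163*(-389) = 1449 + 63407 = 64856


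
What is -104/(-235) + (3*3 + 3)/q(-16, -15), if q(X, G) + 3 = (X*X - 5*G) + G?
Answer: 35372/73555 ≈ 0.48089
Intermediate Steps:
q(X, G) = -3 + X² - 4*G (q(X, G) = -3 + ((X*X - 5*G) + G) = -3 + ((X² - 5*G) + G) = -3 + (X² - 4*G) = -3 + X² - 4*G)
-104/(-235) + (3*3 + 3)/q(-16, -15) = -104/(-235) + (3*3 + 3)/(-3 + (-16)² - 4*(-15)) = -104*(-1/235) + (9 + 3)/(-3 + 256 + 60) = 104/235 + 12/313 = 35372/73555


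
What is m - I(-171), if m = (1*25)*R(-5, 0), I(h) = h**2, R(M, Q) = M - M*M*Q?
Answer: -29366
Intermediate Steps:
R(M, Q) = M - Q*M**2 (R(M, Q) = M - M**2*Q = M - Q*M**2)
m = -125 (m = (1*25)*(-5*(1 - 1*(-5)*0)) = 25*(-5*(1 + 0)) = 25*(-5*1) = 25*(-5) = -125)
m - I(-171) = -125 - 1*(-171)**2 = -125 - 1*29241 = -125 - 29241 = -29366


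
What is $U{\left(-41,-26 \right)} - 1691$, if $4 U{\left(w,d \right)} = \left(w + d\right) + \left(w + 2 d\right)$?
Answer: $-1731$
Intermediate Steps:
$U{\left(w,d \right)} = \frac{w}{2} + \frac{3 d}{4}$ ($U{\left(w,d \right)} = \frac{\left(w + d\right) + \left(w + 2 d\right)}{4} = \frac{\left(d + w\right) + \left(w + 2 d\right)}{4} = \frac{2 w + 3 d}{4} = \frac{w}{2} + \frac{3 d}{4}$)
$U{\left(-41,-26 \right)} - 1691 = \left(\frac{1}{2} \left(-41\right) + \frac{3}{4} \left(-26\right)\right) - 1691 = \left(- \frac{41}{2} - \frac{39}{2}\right) - 1691 = -40 - 1691 = -1731$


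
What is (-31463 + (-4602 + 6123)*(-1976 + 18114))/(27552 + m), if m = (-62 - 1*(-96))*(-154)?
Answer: 24514435/22316 ≈ 1098.5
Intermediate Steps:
m = -5236 (m = (-62 + 96)*(-154) = 34*(-154) = -5236)
(-31463 + (-4602 + 6123)*(-1976 + 18114))/(27552 + m) = (-31463 + (-4602 + 6123)*(-1976 + 18114))/(27552 - 5236) = (-31463 + 1521*16138)/22316 = (-31463 + 24545898)*(1/22316) = 24514435*(1/22316) = 24514435/22316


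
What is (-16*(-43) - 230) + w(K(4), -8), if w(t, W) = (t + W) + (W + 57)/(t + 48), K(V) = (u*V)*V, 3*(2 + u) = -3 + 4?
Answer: 81721/192 ≈ 425.63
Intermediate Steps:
u = -5/3 (u = -2 + (-3 + 4)/3 = -2 + (⅓)*1 = -2 + ⅓ = -5/3 ≈ -1.6667)
K(V) = -5*V²/3 (K(V) = (-5*V/3)*V = -5*V²/3)
w(t, W) = W + t + (57 + W)/(48 + t) (w(t, W) = (W + t) + (57 + W)/(48 + t) = W + t + (57 + W)/(48 + t))
(-16*(-43) - 230) + w(K(4), -8) = (-16*(-43) - 230) + (57 + (-5/3*4²)² + 48*(-5/3*4²) + 49*(-8) - (-40)*4²/3)/(48 - 5/3*4²) = (688 - 230) + (57 + (-5/3*16)² + 48*(-5/3*16) - 392 - (-40)*16/3)/(48 - 5/3*16) = 458 + (57 + (-80/3)² + 48*(-80/3) - 392 - 8*(-80/3))/(48 - 80/3) = 458 + (57 + 6400/9 - 1280 - 392 + 640/3)/(64/3) = 458 + (3/64)*(-6215/9) = 458 - 6215/192 = 81721/192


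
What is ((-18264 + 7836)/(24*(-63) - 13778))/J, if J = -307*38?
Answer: -237/4053935 ≈ -5.8462e-5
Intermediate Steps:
J = -11666
((-18264 + 7836)/(24*(-63) - 13778))/J = ((-18264 + 7836)/(24*(-63) - 13778))/(-11666) = -10428/(-1512 - 13778)*(-1/11666) = -10428/(-15290)*(-1/11666) = -10428*(-1/15290)*(-1/11666) = (474/695)*(-1/11666) = -237/4053935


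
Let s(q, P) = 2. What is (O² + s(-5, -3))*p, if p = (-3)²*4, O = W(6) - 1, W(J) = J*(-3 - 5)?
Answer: 86508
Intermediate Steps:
W(J) = -8*J (W(J) = J*(-8) = -8*J)
O = -49 (O = -8*6 - 1 = -48 - 1 = -49)
p = 36 (p = 9*4 = 36)
(O² + s(-5, -3))*p = ((-49)² + 2)*36 = (2401 + 2)*36 = 2403*36 = 86508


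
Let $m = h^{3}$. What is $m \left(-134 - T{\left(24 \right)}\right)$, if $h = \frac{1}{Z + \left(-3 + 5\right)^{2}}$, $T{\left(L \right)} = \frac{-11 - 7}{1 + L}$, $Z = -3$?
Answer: $- \frac{3332}{25} \approx -133.28$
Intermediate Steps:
$T{\left(L \right)} = - \frac{18}{1 + L}$
$h = 1$ ($h = \frac{1}{-3 + \left(-3 + 5\right)^{2}} = \frac{1}{-3 + 2^{2}} = \frac{1}{-3 + 4} = 1^{-1} = 1$)
$m = 1$ ($m = 1^{3} = 1$)
$m \left(-134 - T{\left(24 \right)}\right) = 1 \left(-134 - - \frac{18}{1 + 24}\right) = 1 \left(-134 - - \frac{18}{25}\right) = 1 \left(-134 + \frac{18}{25}\right) = 1 \left(- \frac{3332}{25}\right) = - \frac{3332}{25}$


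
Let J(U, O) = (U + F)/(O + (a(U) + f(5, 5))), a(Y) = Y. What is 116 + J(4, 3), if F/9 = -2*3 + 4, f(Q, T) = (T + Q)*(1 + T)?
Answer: 7758/67 ≈ 115.79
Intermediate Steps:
f(Q, T) = (1 + T)*(Q + T) (f(Q, T) = (Q + T)*(1 + T) = (1 + T)*(Q + T))
F = -18 (F = 9*(-2*3 + 4) = 9*(-6 + 4) = 9*(-2) = -18)
J(U, O) = (-18 + U)/(60 + O + U) (J(U, O) = (U - 18)/(O + (U + (5 + 5 + 5**2 + 5*5))) = (-18 + U)/(O + (U + (5 + 5 + 25 + 25))) = (-18 + U)/(O + (U + 60)) = (-18 + U)/(O + (60 + U)) = (-18 + U)/(60 + O + U))
116 + J(4, 3) = 116 + (-18 + 4)/(60 + 3 + 4) = 116 - 14/67 = 7758/67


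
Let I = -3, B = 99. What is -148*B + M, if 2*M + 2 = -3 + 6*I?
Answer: -29327/2 ≈ -14664.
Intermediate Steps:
M = -23/2 (M = -1 + (-3 + 6*(-3))/2 = -1 + (-3 - 18)/2 = -1 + (1/2)*(-21) = -1 - 21/2 = -23/2 ≈ -11.500)
-148*B + M = -148*99 - 23/2 = -14652 - 23/2 = -29327/2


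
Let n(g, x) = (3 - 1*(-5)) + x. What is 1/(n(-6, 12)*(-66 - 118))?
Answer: -1/3680 ≈ -0.00027174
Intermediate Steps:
n(g, x) = 8 + x (n(g, x) = (3 + 5) + x = 8 + x)
1/(n(-6, 12)*(-66 - 118)) = 1/((8 + 12)*(-66 - 118)) = 1/(20*(-184)) = 1/(-3680) = -1/3680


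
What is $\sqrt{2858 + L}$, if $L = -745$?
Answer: $\sqrt{2113} \approx 45.967$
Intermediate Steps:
$\sqrt{2858 + L} = \sqrt{2858 - 745} = \sqrt{2113}$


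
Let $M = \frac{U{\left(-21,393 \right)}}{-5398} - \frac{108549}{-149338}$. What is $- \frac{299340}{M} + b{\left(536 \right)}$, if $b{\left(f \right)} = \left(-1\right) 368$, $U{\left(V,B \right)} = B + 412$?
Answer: $- \frac{8624189374492}{16633229} \approx -5.1849 \cdot 10^{5}$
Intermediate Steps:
$U{\left(V,B \right)} = 412 + B$
$b{\left(f \right)} = -368$
$M = \frac{16633229}{28790233}$ ($M = \frac{412 + 393}{-5398} - \frac{108549}{-149338} = 805 \left(- \frac{1}{5398}\right) - - \frac{15507}{21334} = - \frac{805}{5398} + \frac{15507}{21334} = \frac{16633229}{28790233} \approx 0.57774$)
$- \frac{299340}{M} + b{\left(536 \right)} = - \frac{299340}{\frac{16633229}{28790233}} - 368 = \left(-299340\right) \frac{28790233}{16633229} - 368 = - \frac{8618068346220}{16633229} - 368 = - \frac{8624189374492}{16633229}$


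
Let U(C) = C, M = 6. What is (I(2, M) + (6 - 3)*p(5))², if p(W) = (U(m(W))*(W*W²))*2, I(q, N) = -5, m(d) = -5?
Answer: 14100025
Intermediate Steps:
p(W) = -10*W³ (p(W) = -5*W*W²*2 = -5*W³*2 = -10*W³)
(I(2, M) + (6 - 3)*p(5))² = (-5 + (6 - 3)*(-10*5³))² = (-5 + 3*(-10*125))² = (-5 + 3*(-1250))² = (-5 - 3750)² = (-3755)² = 14100025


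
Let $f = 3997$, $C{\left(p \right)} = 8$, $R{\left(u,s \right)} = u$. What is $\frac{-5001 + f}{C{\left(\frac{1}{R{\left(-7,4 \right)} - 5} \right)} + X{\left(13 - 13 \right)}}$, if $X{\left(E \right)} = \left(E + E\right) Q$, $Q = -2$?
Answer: $- \frac{251}{2} \approx -125.5$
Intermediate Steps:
$X{\left(E \right)} = - 4 E$ ($X{\left(E \right)} = \left(E + E\right) \left(-2\right) = 2 E \left(-2\right) = - 4 E$)
$\frac{-5001 + f}{C{\left(\frac{1}{R{\left(-7,4 \right)} - 5} \right)} + X{\left(13 - 13 \right)}} = \frac{-5001 + 3997}{8 - 4 \left(13 - 13\right)} = - \frac{1004}{8 - 0} = - \frac{1004}{8 + 0} = - \frac{1004}{8} = \left(-1004\right) \frac{1}{8} = - \frac{251}{2}$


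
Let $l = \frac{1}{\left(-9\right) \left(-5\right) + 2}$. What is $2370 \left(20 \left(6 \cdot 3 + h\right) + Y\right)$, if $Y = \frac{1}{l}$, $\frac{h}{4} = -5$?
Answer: $16590$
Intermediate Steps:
$h = -20$ ($h = 4 \left(-5\right) = -20$)
$l = \frac{1}{47}$ ($l = \frac{1}{45 + 2} = \frac{1}{47} \approx 0.021277$)
$Y = 47$ ($Y = \frac{1}{\frac{1}{47}} = 47$)
$2370 \left(20 \left(6 \cdot 3 + h\right) + Y\right) = 2370 \left(20 \left(6 \cdot 3 - 20\right) + 47\right) = 2370 \left(20 \left(18 - 20\right) + 47\right) = 2370 \left(20 \left(-2\right) + 47\right) = 2370 \left(-40 + 47\right) = 2370 \cdot 7 = 16590$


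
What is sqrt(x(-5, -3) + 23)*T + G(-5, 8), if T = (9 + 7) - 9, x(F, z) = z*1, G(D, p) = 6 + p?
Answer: 14 + 14*sqrt(5) ≈ 45.305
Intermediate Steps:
x(F, z) = z
T = 7 (T = 16 - 9 = 7)
sqrt(x(-5, -3) + 23)*T + G(-5, 8) = sqrt(-3 + 23)*7 + (6 + 8) = sqrt(20)*7 + 14 = (2*sqrt(5))*7 + 14 = 14*sqrt(5) + 14 = 14 + 14*sqrt(5)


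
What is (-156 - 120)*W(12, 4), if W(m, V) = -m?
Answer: 3312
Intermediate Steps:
(-156 - 120)*W(12, 4) = (-156 - 120)*(-1*12) = -276*(-12) = 3312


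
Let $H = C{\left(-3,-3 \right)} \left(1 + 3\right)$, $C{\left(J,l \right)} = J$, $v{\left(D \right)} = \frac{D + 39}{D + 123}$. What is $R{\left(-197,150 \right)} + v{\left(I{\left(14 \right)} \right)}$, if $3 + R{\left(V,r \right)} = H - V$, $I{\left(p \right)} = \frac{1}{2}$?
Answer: $\frac{45033}{247} \approx 182.32$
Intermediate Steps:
$I{\left(p \right)} = \frac{1}{2}$
$v{\left(D \right)} = \frac{39 + D}{123 + D}$
$H = -12$ ($H = - 3 \left(1 + 3\right) = \left(-3\right) 4 = -12$)
$R{\left(V,r \right)} = -15 - V$ ($R{\left(V,r \right)} = -3 - \left(12 + V\right) = -15 - V$)
$R{\left(-197,150 \right)} + v{\left(I{\left(14 \right)} \right)} = \left(-15 - -197\right) + \frac{39 + \frac{1}{2}}{123 + \frac{1}{2}} = \left(-15 + 197\right) + \frac{1}{\frac{247}{2}} \cdot \frac{79}{2} = 182 + \frac{2}{247} \cdot \frac{79}{2} = 182 + \frac{79}{247} = \frac{45033}{247}$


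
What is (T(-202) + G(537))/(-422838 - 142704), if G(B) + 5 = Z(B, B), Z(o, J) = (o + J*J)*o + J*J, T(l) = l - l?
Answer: -77715443/282771 ≈ -274.84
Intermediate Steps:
T(l) = 0
Z(o, J) = J**2 + o*(o + J**2) (Z(o, J) = (o + J**2)*o + J**2 = o*(o + J**2) + J**2 = J**2 + o*(o + J**2))
G(B) = -5 + B**3 + 2*B**2 (G(B) = -5 + (B**2 + B**2 + B*B**2) = -5 + (B**2 + B**2 + B**3) = -5 + (B**3 + 2*B**2) = -5 + B**3 + 2*B**2)
(T(-202) + G(537))/(-422838 - 142704) = (0 + (-5 + 537**3 + 2*537**2))/(-422838 - 142704) = (0 + (-5 + 154854153 + 2*288369))/(-565542) = (0 + (-5 + 154854153 + 576738))*(-1/565542) = (0 + 155430886)*(-1/565542) = 155430886*(-1/565542) = -77715443/282771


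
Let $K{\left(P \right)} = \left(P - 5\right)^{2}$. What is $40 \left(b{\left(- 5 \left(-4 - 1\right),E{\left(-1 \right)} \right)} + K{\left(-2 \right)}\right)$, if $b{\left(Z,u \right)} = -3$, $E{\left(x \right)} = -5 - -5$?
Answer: $1840$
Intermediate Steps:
$E{\left(x \right)} = 0$ ($E{\left(x \right)} = -5 + 5 = 0$)
$K{\left(P \right)} = \left(-5 + P\right)^{2}$
$40 \left(b{\left(- 5 \left(-4 - 1\right),E{\left(-1 \right)} \right)} + K{\left(-2 \right)}\right) = 40 \left(-3 + \left(-5 - 2\right)^{2}\right) = 40 \left(-3 + \left(-7\right)^{2}\right) = 40 \left(-3 + 49\right) = 40 \cdot 46 = 1840$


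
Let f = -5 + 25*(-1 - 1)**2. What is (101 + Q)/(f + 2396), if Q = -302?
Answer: -201/2491 ≈ -0.080691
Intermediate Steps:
f = 95 (f = -5 + 25*(-2)**2 = -5 + 25*4 = -5 + 100 = 95)
(101 + Q)/(f + 2396) = (101 - 302)/(95 + 2396) = -201/2491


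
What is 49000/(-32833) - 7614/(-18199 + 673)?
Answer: -101463923/95905193 ≈ -1.0580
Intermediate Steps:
49000/(-32833) - 7614/(-18199 + 673) = 49000*(-1/32833) - 7614/(-17526) = -49000/32833 - 7614*(-1/17526) = -49000/32833 + 1269/2921 = -101463923/95905193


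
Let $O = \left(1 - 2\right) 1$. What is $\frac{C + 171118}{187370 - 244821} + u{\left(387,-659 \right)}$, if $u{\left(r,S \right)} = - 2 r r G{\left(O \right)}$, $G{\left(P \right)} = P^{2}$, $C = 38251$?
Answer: $- \frac{17208967007}{57451} \approx -2.9954 \cdot 10^{5}$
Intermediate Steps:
$O = -1$ ($O = \left(-1\right) 1 = -1$)
$u{\left(r,S \right)} = - 2 r^{2}$ ($u{\left(r,S \right)} = - 2 r r \left(-1\right)^{2} = - 2 r^{2} \cdot 1 = - 2 r^{2}$)
$\frac{C + 171118}{187370 - 244821} + u{\left(387,-659 \right)} = \frac{38251 + 171118}{187370 - 244821} - 2 \cdot 387^{2} = \frac{209369}{-57451} - 299538 = 209369 \left(- \frac{1}{57451}\right) - 299538 = - \frac{209369}{57451} - 299538 = - \frac{17208967007}{57451}$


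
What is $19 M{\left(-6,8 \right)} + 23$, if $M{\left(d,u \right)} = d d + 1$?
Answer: $726$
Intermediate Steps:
$M{\left(d,u \right)} = 1 + d^{2}$ ($M{\left(d,u \right)} = d^{2} + 1 = 1 + d^{2}$)
$19 M{\left(-6,8 \right)} + 23 = 19 \left(1 + \left(-6\right)^{2}\right) + 23 = 19 \left(1 + 36\right) + 23 = 19 \cdot 37 + 23 = 703 + 23 = 726$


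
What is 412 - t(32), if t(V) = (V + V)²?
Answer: -3684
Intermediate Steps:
t(V) = 4*V² (t(V) = (2*V)² = 4*V²)
412 - t(32) = 412 - 4*32² = 412 - 4*1024 = 412 - 1*4096 = 412 - 4096 = -3684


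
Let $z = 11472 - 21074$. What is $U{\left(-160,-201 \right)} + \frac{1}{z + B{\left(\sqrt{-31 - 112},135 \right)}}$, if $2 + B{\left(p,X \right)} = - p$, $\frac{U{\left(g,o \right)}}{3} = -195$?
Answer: $\frac{- 585 \sqrt{143} + 5618341 i}{\sqrt{143} - 9604 i} \approx -585.0 + 1.2945 \cdot 10^{-7} i$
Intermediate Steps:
$U{\left(g,o \right)} = -585$ ($U{\left(g,o \right)} = 3 \left(-195\right) = -585$)
$z = -9602$ ($z = 11472 - 21074 = -9602$)
$B{\left(p,X \right)} = -2 - p$
$U{\left(-160,-201 \right)} + \frac{1}{z + B{\left(\sqrt{-31 - 112},135 \right)}} = -585 + \frac{1}{-9602 - \left(2 + \sqrt{-31 - 112}\right)} = -585 + \frac{1}{-9602 - \left(2 + \sqrt{-143}\right)} = -585 + \frac{1}{-9602 - \left(2 + i \sqrt{143}\right)} = -585 + \frac{1}{-9604 - i \sqrt{143}}$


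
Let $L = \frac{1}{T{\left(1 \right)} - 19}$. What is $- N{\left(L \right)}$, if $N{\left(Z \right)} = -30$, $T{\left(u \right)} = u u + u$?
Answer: $30$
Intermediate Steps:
$T{\left(u \right)} = u + u^{2}$ ($T{\left(u \right)} = u^{2} + u = u + u^{2}$)
$L = - \frac{1}{17}$ ($L = \frac{1}{1 \left(1 + 1\right) - 19} = \frac{1}{1 \cdot 2 - 19} = \frac{1}{2 - 19} = \frac{1}{-17} = - \frac{1}{17} \approx -0.058824$)
$- N{\left(L \right)} = \left(-1\right) \left(-30\right) = 30$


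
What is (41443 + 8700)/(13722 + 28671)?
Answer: 50143/42393 ≈ 1.1828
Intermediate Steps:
(41443 + 8700)/(13722 + 28671) = 50143/42393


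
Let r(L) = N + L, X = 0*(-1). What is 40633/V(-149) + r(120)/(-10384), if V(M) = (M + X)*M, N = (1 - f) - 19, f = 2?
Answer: 104928243/57633796 ≈ 1.8206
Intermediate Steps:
X = 0
N = -20 (N = (1 - 1*2) - 19 = (1 - 2) - 19 = -1 - 19 = -20)
r(L) = -20 + L
V(M) = M**2 (V(M) = (M + 0)*M = M*M = M**2)
40633/V(-149) + r(120)/(-10384) = 40633/((-149)**2) + (-20 + 120)/(-10384) = 40633/22201 + 100*(-1/10384) = 40633*(1/22201) - 25/2596 = 40633/22201 - 25/2596 = 104928243/57633796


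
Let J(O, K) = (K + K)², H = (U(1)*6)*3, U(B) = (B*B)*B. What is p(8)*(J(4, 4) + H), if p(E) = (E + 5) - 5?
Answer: 656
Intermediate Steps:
p(E) = E (p(E) = (5 + E) - 5 = E)
U(B) = B³ (U(B) = B²*B = B³)
H = 18 (H = (1³*6)*3 = (1*6)*3 = 6*3 = 18)
J(O, K) = 4*K² (J(O, K) = (2*K)² = 4*K²)
p(8)*(J(4, 4) + H) = 8*(4*4² + 18) = 8*(4*16 + 18) = 8*(64 + 18) = 8*82 = 656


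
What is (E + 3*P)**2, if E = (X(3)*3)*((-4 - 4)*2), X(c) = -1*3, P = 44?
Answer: 76176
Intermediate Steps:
X(c) = -3
E = 144 (E = (-3*3)*((-4 - 4)*2) = -(-72)*2 = -9*(-16) = 144)
(E + 3*P)**2 = (144 + 3*44)**2 = (144 + 132)**2 = 276**2 = 76176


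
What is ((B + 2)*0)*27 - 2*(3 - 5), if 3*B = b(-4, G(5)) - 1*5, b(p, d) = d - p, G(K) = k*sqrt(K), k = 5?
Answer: 4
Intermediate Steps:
G(K) = 5*sqrt(K)
B = -1/3 + 5*sqrt(5)/3 (B = ((5*sqrt(5) - 1*(-4)) - 1*5)/3 = ((5*sqrt(5) + 4) - 5)/3 = ((4 + 5*sqrt(5)) - 5)/3 = (-1 + 5*sqrt(5))/3 = -1/3 + 5*sqrt(5)/3 ≈ 3.3934)
((B + 2)*0)*27 - 2*(3 - 5) = (((-1/3 + 5*sqrt(5)/3) + 2)*0)*27 - 2*(3 - 5) = ((5/3 + 5*sqrt(5)/3)*0)*27 - 2*(-2) = 0*27 + 4 = 0 + 4 = 4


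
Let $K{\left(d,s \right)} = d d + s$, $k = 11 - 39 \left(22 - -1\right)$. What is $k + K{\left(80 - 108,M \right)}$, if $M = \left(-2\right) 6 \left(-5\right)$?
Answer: $-42$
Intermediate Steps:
$k = -886$ ($k = 11 - 39 \left(22 + 1\right) = 11 - 897 = -886$)
$M = 60$ ($M = \left(-12\right) \left(-5\right) = 60$)
$K{\left(d,s \right)} = s + d^{2}$ ($K{\left(d,s \right)} = d^{2} + s = s + d^{2}$)
$k + K{\left(80 - 108,M \right)} = -886 + \left(60 + \left(80 - 108\right)^{2}\right) = -886 + \left(60 + \left(-28\right)^{2}\right) = -886 + \left(60 + 784\right) = -886 + 844 = -42$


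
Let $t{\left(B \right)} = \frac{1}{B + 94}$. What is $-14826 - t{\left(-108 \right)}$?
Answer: $- \frac{207563}{14} \approx -14826.0$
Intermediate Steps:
$t{\left(B \right)} = \frac{1}{94 + B}$
$-14826 - t{\left(-108 \right)} = -14826 - \frac{1}{94 - 108} = -14826 - \frac{1}{-14} = -14826 - - \frac{1}{14} = -14826 + \frac{1}{14} = - \frac{207563}{14}$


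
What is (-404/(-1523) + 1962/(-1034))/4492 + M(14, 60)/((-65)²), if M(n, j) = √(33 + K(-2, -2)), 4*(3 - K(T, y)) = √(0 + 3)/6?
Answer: -1285195/3536960372 + √(5184 - 6*√3)/50700 ≈ 0.0010553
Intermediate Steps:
K(T, y) = 3 - √3/24 (K(T, y) = 3 - √(0 + 3)/(4*6) = 3 - √3/(4*6) = 3 - √3/24)
M(n, j) = √(36 - √3/24) (M(n, j) = √(33 + (3 - √3/24)) = √(36 - √3/24))
(-404/(-1523) + 1962/(-1034))/4492 + M(14, 60)/((-65)²) = (-404/(-1523) + 1962/(-1034))/4492 + (√(5184 - 6*√3)/12)/((-65)²) = (-404*(-1/1523) + 1962*(-1/1034))*(1/4492) + (√(5184 - 6*√3)/12)/4225 = (404/1523 - 981/517)*(1/4492) + (√(5184 - 6*√3)/12)*(1/4225) = -1285195/787391*1/4492 + √(5184 - 6*√3)/50700 = -1285195/3536960372 + √(5184 - 6*√3)/50700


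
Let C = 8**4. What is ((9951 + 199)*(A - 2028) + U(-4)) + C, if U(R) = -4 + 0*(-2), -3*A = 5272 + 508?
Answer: -120407324/3 ≈ -4.0136e+7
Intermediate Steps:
A = -5780/3 (A = -(5272 + 508)/3 = -1/3*5780 = -5780/3 ≈ -1926.7)
U(R) = -4 (U(R) = -4 + 0 = -4)
C = 4096
((9951 + 199)*(A - 2028) + U(-4)) + C = ((9951 + 199)*(-5780/3 - 2028) - 4) + 4096 = (10150*(-11864/3) - 4) + 4096 = (-120419600/3 - 4) + 4096 = -120419612/3 + 4096 = -120407324/3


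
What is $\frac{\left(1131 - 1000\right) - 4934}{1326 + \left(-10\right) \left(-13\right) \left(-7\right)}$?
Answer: $- \frac{4803}{416} \approx -11.546$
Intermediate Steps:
$\frac{\left(1131 - 1000\right) - 4934}{1326 + \left(-10\right) \left(-13\right) \left(-7\right)} = \frac{131 - 4934}{1326 + 130 \left(-7\right)} = - \frac{4803}{1326 - 910} = - \frac{4803}{416}$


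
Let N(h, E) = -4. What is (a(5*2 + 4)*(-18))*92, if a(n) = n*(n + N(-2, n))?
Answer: -231840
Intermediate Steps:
a(n) = n*(-4 + n) (a(n) = n*(n - 4) = n*(-4 + n))
(a(5*2 + 4)*(-18))*92 = (((5*2 + 4)*(-4 + (5*2 + 4)))*(-18))*92 = (((10 + 4)*(-4 + (10 + 4)))*(-18))*92 = ((14*(-4 + 14))*(-18))*92 = ((14*10)*(-18))*92 = (140*(-18))*92 = -2520*92 = -231840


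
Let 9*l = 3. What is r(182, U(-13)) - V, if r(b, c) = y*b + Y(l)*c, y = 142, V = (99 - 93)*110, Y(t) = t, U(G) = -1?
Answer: 75551/3 ≈ 25184.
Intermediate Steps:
l = ⅓ (l = (⅑)*3 = ⅓ ≈ 0.33333)
V = 660 (V = 6*110 = 660)
r(b, c) = 142*b + c/3
r(182, U(-13)) - V = (142*182 + (⅓)*(-1)) - 1*660 = (25844 - ⅓) - 660 = 77531/3 - 660 = 75551/3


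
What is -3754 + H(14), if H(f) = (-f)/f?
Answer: -3755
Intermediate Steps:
H(f) = -1
-3754 + H(14) = -3754 - 1 = -3755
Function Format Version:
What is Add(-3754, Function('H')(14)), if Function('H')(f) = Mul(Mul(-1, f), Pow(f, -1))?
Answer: -3755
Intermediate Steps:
Function('H')(f) = -1
Add(-3754, Function('H')(14)) = Add(-3754, -1) = -3755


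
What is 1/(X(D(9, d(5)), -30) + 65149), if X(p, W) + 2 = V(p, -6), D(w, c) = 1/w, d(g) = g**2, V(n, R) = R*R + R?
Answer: 1/65177 ≈ 1.5343e-5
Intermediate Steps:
V(n, R) = R + R**2 (V(n, R) = R**2 + R = R + R**2)
X(p, W) = 28 (X(p, W) = -2 - 6*(1 - 6) = -2 - 6*(-5) = -2 + 30 = 28)
1/(X(D(9, d(5)), -30) + 65149) = 1/(28 + 65149) = 1/65177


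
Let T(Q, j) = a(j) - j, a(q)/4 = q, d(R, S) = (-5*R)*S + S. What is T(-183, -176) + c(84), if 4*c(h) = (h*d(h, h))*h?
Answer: -62086272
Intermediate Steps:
d(R, S) = S - 5*R*S (d(R, S) = -5*R*S + S = S - 5*R*S)
a(q) = 4*q
c(h) = h**3*(1 - 5*h)/4 (c(h) = ((h*(h*(1 - 5*h)))*h)/4 = ((h**2*(1 - 5*h))*h)/4 = (h**3*(1 - 5*h))/4 = h**3*(1 - 5*h)/4)
T(Q, j) = 3*j (T(Q, j) = 4*j - j = 3*j)
T(-183, -176) + c(84) = 3*(-176) + (1/4)*84**3*(1 - 5*84) = -528 + (1/4)*592704*(1 - 420) = -528 + (1/4)*592704*(-419) = -528 - 62085744 = -62086272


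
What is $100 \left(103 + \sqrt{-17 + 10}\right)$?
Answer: $10300 + 100 i \sqrt{7} \approx 10300.0 + 264.58 i$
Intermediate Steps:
$100 \left(103 + \sqrt{-17 + 10}\right) = 100 \left(103 + \sqrt{-7}\right) = 100 \left(103 + i \sqrt{7}\right) = 10300 + 100 i \sqrt{7}$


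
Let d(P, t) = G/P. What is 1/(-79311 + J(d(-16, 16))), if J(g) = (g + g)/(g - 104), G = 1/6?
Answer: -9985/791920333 ≈ -1.2609e-5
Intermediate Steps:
G = ⅙ (G = 1*(⅙) = ⅙ ≈ 0.16667)
d(P, t) = 1/(6*P)
J(g) = 2*g/(-104 + g) (J(g) = (2*g)/(-104 + g) = 2*g/(-104 + g))
1/(-79311 + J(d(-16, 16))) = 1/(-79311 + 2*((⅙)/(-16))/(-104 + (⅙)/(-16))) = 1/(-79311 + 2*((⅙)*(-1/16))/(-104 + (⅙)*(-1/16))) = 1/(-79311 + 2*(-1/96)/(-104 - 1/96)) = 1/(-79311 + 2*(-1/96)/(-9985/96)) = 1/(-79311 + 2*(-1/96)*(-96/9985)) = 1/(-79311 + 2/9985) = 1/(-791920333/9985) = -9985/791920333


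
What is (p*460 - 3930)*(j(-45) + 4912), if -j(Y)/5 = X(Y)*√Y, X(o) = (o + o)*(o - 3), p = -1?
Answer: -21563680 + 284472000*I*√5 ≈ -2.1564e+7 + 6.361e+8*I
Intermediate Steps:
X(o) = 2*o*(-3 + o) (X(o) = (2*o)*(-3 + o) = 2*o*(-3 + o))
j(Y) = -10*Y^(3/2)*(-3 + Y) (j(Y) = -5*2*Y*(-3 + Y)*√Y = -10*Y^(3/2)*(-3 + Y))
(p*460 - 3930)*(j(-45) + 4912) = (-1*460 - 3930)*(10*(-45)^(3/2)*(3 - 1*(-45)) + 4912) = (-460 - 3930)*(10*(-135*I*√5)*(3 + 45) + 4912) = -4390*(10*(-135*I*√5)*48 + 4912) = -4390*(-64800*I*√5 + 4912) = -4390*(4912 - 64800*I*√5) = -21563680 + 284472000*I*√5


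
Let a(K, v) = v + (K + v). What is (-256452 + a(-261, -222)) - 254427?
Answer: -511584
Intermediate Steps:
a(K, v) = K + 2*v
(-256452 + a(-261, -222)) - 254427 = (-256452 + (-261 + 2*(-222))) - 254427 = (-256452 + (-261 - 444)) - 254427 = (-256452 - 705) - 254427 = -257157 - 254427 = -511584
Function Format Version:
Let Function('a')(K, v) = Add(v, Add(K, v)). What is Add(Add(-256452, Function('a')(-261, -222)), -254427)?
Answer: -511584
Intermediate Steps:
Function('a')(K, v) = Add(K, Mul(2, v))
Add(Add(-256452, Function('a')(-261, -222)), -254427) = Add(Add(-256452, Add(-261, Mul(2, -222))), -254427) = Add(Add(-256452, Add(-261, -444)), -254427) = Add(Add(-256452, -705), -254427) = Add(-257157, -254427) = -511584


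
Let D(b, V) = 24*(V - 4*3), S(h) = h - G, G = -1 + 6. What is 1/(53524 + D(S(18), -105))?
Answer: 1/50716 ≈ 1.9718e-5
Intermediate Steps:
G = 5
S(h) = -5 + h (S(h) = h - 1*5 = h - 5 = -5 + h)
D(b, V) = -288 + 24*V (D(b, V) = 24*(V - 12) = 24*(-12 + V) = -288 + 24*V)
1/(53524 + D(S(18), -105)) = 1/(53524 + (-288 + 24*(-105))) = 1/(53524 + (-288 - 2520)) = 1/(53524 - 2808) = 1/50716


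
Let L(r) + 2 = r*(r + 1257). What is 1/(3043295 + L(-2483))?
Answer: 1/6087451 ≈ 1.6427e-7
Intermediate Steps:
L(r) = -2 + r*(1257 + r) (L(r) = -2 + r*(r + 1257) = -2 + r*(1257 + r))
1/(3043295 + L(-2483)) = 1/(3043295 + (-2 + (-2483)² + 1257*(-2483))) = 1/(3043295 + (-2 + 6165289 - 3121131)) = 1/(3043295 + 3044156) = 1/6087451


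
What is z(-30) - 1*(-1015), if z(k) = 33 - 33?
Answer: 1015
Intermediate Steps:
z(k) = 0
z(-30) - 1*(-1015) = 0 - 1*(-1015) = 0 + 1015 = 1015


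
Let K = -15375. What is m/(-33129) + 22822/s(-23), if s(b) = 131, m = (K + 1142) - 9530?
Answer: 253060997/1446633 ≈ 174.93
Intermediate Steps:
m = -23763 (m = (-15375 + 1142) - 9530 = -14233 - 9530 = -23763)
m/(-33129) + 22822/s(-23) = -23763/(-33129) + 22822/131 = -23763*(-1/33129) + 22822*(1/131) = 7921/11043 + 22822/131 = 253060997/1446633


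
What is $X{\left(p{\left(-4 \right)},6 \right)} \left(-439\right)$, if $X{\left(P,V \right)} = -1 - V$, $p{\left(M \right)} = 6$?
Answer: $3073$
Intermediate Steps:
$X{\left(p{\left(-4 \right)},6 \right)} \left(-439\right) = \left(-1 - 6\right) \left(-439\right) = \left(-7\right) \left(-439\right) = 3073$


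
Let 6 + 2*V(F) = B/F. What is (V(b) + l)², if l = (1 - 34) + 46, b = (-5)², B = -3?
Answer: 247009/2500 ≈ 98.804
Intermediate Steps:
b = 25
l = 13 (l = -33 + 46 = 13)
V(F) = -3 - 3/(2*F) (V(F) = -3 + (-3/F)/2 = -3 - 3/(2*F))
(V(b) + l)² = ((-3 - 3/2/25) + 13)² = ((-3 - 3/2*1/25) + 13)² = ((-3 - 3/50) + 13)² = (-153/50 + 13)² = (497/50)² = 247009/2500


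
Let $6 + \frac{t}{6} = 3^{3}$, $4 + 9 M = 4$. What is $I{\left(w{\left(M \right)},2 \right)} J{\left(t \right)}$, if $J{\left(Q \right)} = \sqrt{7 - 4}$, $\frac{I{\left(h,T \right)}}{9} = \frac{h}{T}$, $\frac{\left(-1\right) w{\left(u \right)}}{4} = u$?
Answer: $0$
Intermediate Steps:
$M = 0$ ($M = - \frac{4}{9} + \frac{1}{9} \cdot 4 = - \frac{4}{9} + \frac{4}{9} = 0$)
$w{\left(u \right)} = - 4 u$
$t = 126$ ($t = -36 + 6 \cdot 3^{3} = -36 + 6 \cdot 27 = -36 + 162 = 126$)
$I{\left(h,T \right)} = \frac{9 h}{T}$ ($I{\left(h,T \right)} = 9 \frac{h}{T} = \frac{9 h}{T}$)
$J{\left(Q \right)} = \sqrt{3}$
$I{\left(w{\left(M \right)},2 \right)} J{\left(t \right)} = \frac{9 \left(\left(-4\right) 0\right)}{2} \sqrt{3} = 9 \cdot 0 \cdot \frac{1}{2} \sqrt{3} = 0 \sqrt{3} = 0$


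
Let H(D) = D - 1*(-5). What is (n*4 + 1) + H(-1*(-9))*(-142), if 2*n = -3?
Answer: -1993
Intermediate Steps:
n = -3/2 (n = (½)*(-3) = -3/2 ≈ -1.5000)
H(D) = 5 + D (H(D) = D + 5 = 5 + D)
(n*4 + 1) + H(-1*(-9))*(-142) = (-3/2*4 + 1) + (5 - 1*(-9))*(-142) = (-6 + 1) + (5 + 9)*(-142) = -5 + 14*(-142) = -5 - 1988 = -1993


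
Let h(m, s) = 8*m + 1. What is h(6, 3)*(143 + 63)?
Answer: 10094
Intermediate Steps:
h(m, s) = 1 + 8*m
h(6, 3)*(143 + 63) = (1 + 8*6)*(143 + 63) = (1 + 48)*206 = 49*206 = 10094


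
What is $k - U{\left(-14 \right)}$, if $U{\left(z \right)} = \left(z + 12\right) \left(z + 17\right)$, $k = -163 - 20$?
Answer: $-177$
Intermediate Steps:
$k = -183$ ($k = -163 - 20 = -183$)
$U{\left(z \right)} = \left(12 + z\right) \left(17 + z\right)$
$k - U{\left(-14 \right)} = -183 - \left(204 + \left(-14\right)^{2} + 29 \left(-14\right)\right) = -183 - \left(204 + 196 - 406\right) = -183 - -6 = -183 + 6 = -177$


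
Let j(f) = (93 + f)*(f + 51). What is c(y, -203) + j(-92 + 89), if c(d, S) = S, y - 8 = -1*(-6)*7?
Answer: 4117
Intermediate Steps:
y = 50 (y = 8 - 1*(-6)*7 = 8 + 6*7 = 8 + 42 = 50)
j(f) = (51 + f)*(93 + f) (j(f) = (93 + f)*(51 + f) = (51 + f)*(93 + f))
c(y, -203) + j(-92 + 89) = -203 + (4743 + (-92 + 89)² + 144*(-92 + 89)) = -203 + (4743 + (-3)² + 144*(-3)) = -203 + (4743 + 9 - 432) = -203 + 4320 = 4117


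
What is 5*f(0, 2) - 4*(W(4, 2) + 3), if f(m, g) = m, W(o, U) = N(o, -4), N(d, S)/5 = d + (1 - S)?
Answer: -192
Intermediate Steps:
N(d, S) = 5 - 5*S + 5*d (N(d, S) = 5*(d + (1 - S)) = 5*(1 + d - S) = 5 - 5*S + 5*d)
W(o, U) = 25 + 5*o (W(o, U) = 5 - 5*(-4) + 5*o = 5 + 20 + 5*o = 25 + 5*o)
5*f(0, 2) - 4*(W(4, 2) + 3) = 5*0 - 4*((25 + 5*4) + 3) = 0 - 4*((25 + 20) + 3) = 0 - 4*(45 + 3) = 0 - 4*48 = 0 - 192 = -192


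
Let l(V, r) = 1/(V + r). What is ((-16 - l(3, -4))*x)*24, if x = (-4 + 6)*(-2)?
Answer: 1440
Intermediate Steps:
x = -4 (x = 2*(-2) = -4)
((-16 - l(3, -4))*x)*24 = ((-16 - 1/(3 - 4))*(-4))*24 = ((-16 - 1/(-1))*(-4))*24 = ((-16 - 1*(-1))*(-4))*24 = ((-16 + 1)*(-4))*24 = -15*(-4)*24 = 60*24 = 1440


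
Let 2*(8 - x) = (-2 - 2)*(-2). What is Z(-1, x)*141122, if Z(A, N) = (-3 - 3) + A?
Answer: -987854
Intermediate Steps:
x = 4 (x = 8 - (-2 - 2)*(-2)/2 = 8 - (-2)*(-2) = 8 - 1/2*8 = 8 - 4 = 4)
Z(A, N) = -6 + A
Z(-1, x)*141122 = (-6 - 1)*141122 = -7*141122 = -987854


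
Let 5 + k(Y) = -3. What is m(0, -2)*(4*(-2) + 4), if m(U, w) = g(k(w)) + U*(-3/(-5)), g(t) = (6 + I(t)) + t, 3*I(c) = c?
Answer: 56/3 ≈ 18.667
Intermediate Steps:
I(c) = c/3
k(Y) = -8 (k(Y) = -5 - 3 = -8)
g(t) = 6 + 4*t/3 (g(t) = (6 + t/3) + t = 6 + 4*t/3)
m(U, w) = -14/3 + 3*U/5 (m(U, w) = (6 + (4/3)*(-8)) + U*(-3/(-5)) = (6 - 32/3) + U*(-3*(-1/5)) = -14/3 + U*(3/5) = -14/3 + 3*U/5)
m(0, -2)*(4*(-2) + 4) = (-14/3 + (3/5)*0)*(4*(-2) + 4) = (-14/3 + 0)*(-8 + 4) = -14/3*(-4) = 56/3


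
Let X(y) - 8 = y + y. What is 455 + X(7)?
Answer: 477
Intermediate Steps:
X(y) = 8 + 2*y (X(y) = 8 + (y + y) = 8 + 2*y)
455 + X(7) = 455 + (8 + 2*7) = 455 + (8 + 14) = 455 + 22 = 477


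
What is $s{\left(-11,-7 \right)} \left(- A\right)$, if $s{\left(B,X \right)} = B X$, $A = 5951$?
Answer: $-458227$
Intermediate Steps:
$s{\left(-11,-7 \right)} \left(- A\right) = \left(-11\right) \left(-7\right) \left(\left(-1\right) 5951\right) = 77 \left(-5951\right) = -458227$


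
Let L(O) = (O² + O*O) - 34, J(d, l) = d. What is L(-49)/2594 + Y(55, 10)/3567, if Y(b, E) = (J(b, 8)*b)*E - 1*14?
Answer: 47719820/4626399 ≈ 10.315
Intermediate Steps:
L(O) = -34 + 2*O² (L(O) = (O² + O²) - 34 = 2*O² - 34 = -34 + 2*O²)
Y(b, E) = -14 + E*b² (Y(b, E) = (b*b)*E - 1*14 = b²*E - 14 = E*b² - 14 = -14 + E*b²)
L(-49)/2594 + Y(55, 10)/3567 = (-34 + 2*(-49)²)/2594 + (-14 + 10*55²)/3567 = (-34 + 2*2401)*(1/2594) + (-14 + 10*3025)*(1/3567) = (-34 + 4802)*(1/2594) + (-14 + 30250)*(1/3567) = 4768*(1/2594) + 30236*(1/3567) = 2384/1297 + 30236/3567 = 47719820/4626399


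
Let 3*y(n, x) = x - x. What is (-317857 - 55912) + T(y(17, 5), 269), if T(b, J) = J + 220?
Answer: -373280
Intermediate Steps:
y(n, x) = 0 (y(n, x) = (x - x)/3 = (1/3)*0 = 0)
T(b, J) = 220 + J
(-317857 - 55912) + T(y(17, 5), 269) = (-317857 - 55912) + (220 + 269) = -373769 + 489 = -373280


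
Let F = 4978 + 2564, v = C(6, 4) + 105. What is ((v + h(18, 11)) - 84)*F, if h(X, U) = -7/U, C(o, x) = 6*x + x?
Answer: 4012344/11 ≈ 3.6476e+5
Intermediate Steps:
C(o, x) = 7*x
v = 133 (v = 7*4 + 105 = 28 + 105 = 133)
F = 7542
((v + h(18, 11)) - 84)*F = ((133 - 7/11) - 84)*7542 = (1456/11 - 84)*7542 = (532/11)*7542 = 4012344/11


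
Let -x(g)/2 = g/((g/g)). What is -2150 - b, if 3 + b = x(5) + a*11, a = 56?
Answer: -2753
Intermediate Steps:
x(g) = -2*g (x(g) = -2*g/(g/g) = -2*g/1 = -2*g)
b = 603 (b = -3 + (-2*5 + 56*11) = -3 + (-10 + 616) = -3 + 606 = 603)
-2150 - b = -2150 - 1*603 = -2150 - 603 = -2753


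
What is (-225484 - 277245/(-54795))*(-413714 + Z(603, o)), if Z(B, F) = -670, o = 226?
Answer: 341317562600496/3653 ≈ 9.3435e+10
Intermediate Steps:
(-225484 - 277245/(-54795))*(-413714 + Z(603, o)) = (-225484 - 277245/(-54795))*(-413714 - 670) = (-225484 - 277245*(-1/54795))*(-414384) = (-225484 + 18483/3653)*(-414384) = -823674569/3653*(-414384) = 341317562600496/3653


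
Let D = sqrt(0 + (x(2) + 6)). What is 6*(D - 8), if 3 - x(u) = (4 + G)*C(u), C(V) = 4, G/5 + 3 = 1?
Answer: -48 + 6*sqrt(33) ≈ -13.533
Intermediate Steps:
G = -10 (G = -15 + 5*1 = -15 + 5 = -10)
x(u) = 27 (x(u) = 3 - (4 - 10)*4 = 3 - (-6)*4 = 3 - 1*(-24) = 3 + 24 = 27)
D = sqrt(33) (D = sqrt(0 + (27 + 6)) = sqrt(0 + 33) = sqrt(33) ≈ 5.7446)
6*(D - 8) = 6*(sqrt(33) - 8) = 6*(-8 + sqrt(33)) = -48 + 6*sqrt(33)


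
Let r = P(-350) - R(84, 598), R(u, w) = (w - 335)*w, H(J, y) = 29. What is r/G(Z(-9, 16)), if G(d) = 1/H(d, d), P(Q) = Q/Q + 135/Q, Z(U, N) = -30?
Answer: -319264973/70 ≈ -4.5609e+6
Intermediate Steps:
P(Q) = 1 + 135/Q
R(u, w) = w*(-335 + w) (R(u, w) = (-335 + w)*w = w*(-335 + w))
G(d) = 1/29
r = -11009137/70 (r = (135 - 350)/(-350) - 598*(-335 + 598) = -1/350*(-215) - 598*263 = 43/70 - 1*157274 = 43/70 - 157274 = -11009137/70 ≈ -1.5727e+5)
r/G(Z(-9, 16)) = -11009137/(70*1/29) = -11009137/70*29 = -319264973/70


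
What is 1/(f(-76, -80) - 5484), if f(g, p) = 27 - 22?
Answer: -1/5479 ≈ -0.00018252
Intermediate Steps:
f(g, p) = 5
1/(f(-76, -80) - 5484) = 1/(5 - 5484) = 1/(-5479) = -1/5479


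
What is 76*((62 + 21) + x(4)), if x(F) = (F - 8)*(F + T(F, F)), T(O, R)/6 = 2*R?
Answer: -9500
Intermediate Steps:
T(O, R) = 12*R (T(O, R) = 6*(2*R) = 12*R)
x(F) = 13*F*(-8 + F) (x(F) = (F - 8)*(F + 12*F) = (-8 + F)*(13*F) = 13*F*(-8 + F))
76*((62 + 21) + x(4)) = 76*((62 + 21) + 13*4*(-8 + 4)) = 76*(83 + 13*4*(-4)) = 76*(83 - 208) = 76*(-125) = -9500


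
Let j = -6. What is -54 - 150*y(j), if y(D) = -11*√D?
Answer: -54 + 1650*I*√6 ≈ -54.0 + 4041.7*I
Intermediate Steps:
-54 - 150*y(j) = -54 - (-1650)*√(-6) = -54 - (-1650)*I*√6 = -54 + 1650*I*√6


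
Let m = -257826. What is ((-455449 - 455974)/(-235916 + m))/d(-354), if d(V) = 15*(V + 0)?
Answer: -911423/2621770020 ≈ -0.00034764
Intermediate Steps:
d(V) = 15*V
((-455449 - 455974)/(-235916 + m))/d(-354) = ((-455449 - 455974)/(-235916 - 257826))/((15*(-354))) = -911423/(-493742)/(-5310) = -911423*(-1/493742)*(-1/5310) = (911423/493742)*(-1/5310) = -911423/2621770020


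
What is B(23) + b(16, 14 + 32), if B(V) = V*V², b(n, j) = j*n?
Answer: 12903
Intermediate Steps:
B(V) = V³
B(23) + b(16, 14 + 32) = 23³ + (14 + 32)*16 = 12167 + 46*16 = 12167 + 736 = 12903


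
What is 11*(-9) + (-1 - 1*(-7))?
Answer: -93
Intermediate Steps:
11*(-9) + (-1 - 1*(-7)) = -99 + (-1 + 7) = -99 + 6 = -93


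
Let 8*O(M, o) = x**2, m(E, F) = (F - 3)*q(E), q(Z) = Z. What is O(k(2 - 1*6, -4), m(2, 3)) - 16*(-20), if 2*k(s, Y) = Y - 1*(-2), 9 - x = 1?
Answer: 328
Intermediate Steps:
x = 8 (x = 9 - 1*1 = 9 - 1 = 8)
k(s, Y) = 1 + Y/2 (k(s, Y) = (Y - 1*(-2))/2 = (Y + 2)/2 = (2 + Y)/2 = 1 + Y/2)
m(E, F) = E*(-3 + F) (m(E, F) = (F - 3)*E = (-3 + F)*E = E*(-3 + F))
O(M, o) = 8 (O(M, o) = (1/8)*8**2 = (1/8)*64 = 8)
O(k(2 - 1*6, -4), m(2, 3)) - 16*(-20) = 8 - 16*(-20) = 8 + 320 = 328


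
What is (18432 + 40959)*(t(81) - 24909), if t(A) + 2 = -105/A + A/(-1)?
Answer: -4453130581/3 ≈ -1.4844e+9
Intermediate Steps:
t(A) = -2 - A - 105/A (t(A) = -2 + (-105/A + A/(-1)) = -2 + (-105/A + A*(-1)) = -2 + (-105/A - A) = -2 + (-A - 105/A) = -2 - A - 105/A)
(18432 + 40959)*(t(81) - 24909) = (18432 + 40959)*((-2 - 1*81 - 105/81) - 24909) = 59391*((-2 - 81 - 105*1/81) - 24909) = 59391*((-2 - 81 - 35/27) - 24909) = 59391*(-2276/27 - 24909) = 59391*(-674819/27) = -4453130581/3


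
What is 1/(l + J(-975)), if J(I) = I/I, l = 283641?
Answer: 1/283642 ≈ 3.5256e-6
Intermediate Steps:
J(I) = 1
1/(l + J(-975)) = 1/(283641 + 1) = 1/283642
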